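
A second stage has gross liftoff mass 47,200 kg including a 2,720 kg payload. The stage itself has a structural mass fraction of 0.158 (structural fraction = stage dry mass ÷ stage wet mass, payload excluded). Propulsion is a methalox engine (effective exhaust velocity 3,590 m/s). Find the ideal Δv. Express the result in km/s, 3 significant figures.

Δv ≈ 5.66 km/s

Stage wet mass = m₀ − payload = 47,200 − 2,720 = 44,480 kg.
Stage dry mass = ε × stage wet mass = 0.158 × 44,480 = 7,027.84 kg.
Burnout mass m_f = stage dry + payload = 7,027.84 + 2,720 = 9,747.84 kg.
Δv = v_e · ln(47,200/9,747.84) = 3590.0 × ln(4.842) = 3590.0 × 1.5773 ≈ 5663 m/s.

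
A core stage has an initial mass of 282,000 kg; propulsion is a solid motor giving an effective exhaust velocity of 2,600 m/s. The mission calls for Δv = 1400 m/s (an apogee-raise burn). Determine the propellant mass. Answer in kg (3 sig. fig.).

propellant mass ≈ 117000 kg

Using Δv = v_e ln(m₀/m_f): m₀/m_f = exp(Δv / v_e) = exp(1400 / 2600.0) = exp(0.5385) = 1.7134.
m_f = 282,000 / 1.7134 = 164,585 kg, so propellant = m₀ − m_f = 282,000 − 164,585 = 117,415 kg.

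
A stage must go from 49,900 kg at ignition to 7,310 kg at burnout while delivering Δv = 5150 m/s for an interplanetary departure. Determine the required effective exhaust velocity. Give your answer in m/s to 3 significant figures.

ln(m₀/m_f) = ln(49900/7310) = ln(6.826) = 1.9208.
Rocket equation: v_e = Δv / ln(m₀/m_f) = 5150 / 1.9208 = 2681.2 m/s.

v_e ≈ 2680 m/s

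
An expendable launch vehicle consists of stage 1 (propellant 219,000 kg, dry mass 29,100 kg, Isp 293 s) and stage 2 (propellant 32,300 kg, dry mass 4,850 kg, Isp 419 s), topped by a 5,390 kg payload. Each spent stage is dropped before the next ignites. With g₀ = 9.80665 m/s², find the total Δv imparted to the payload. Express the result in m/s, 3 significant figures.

Δv ≈ 9880 m/s

Ignition mass of stage 1 = 219,000+29,100 + 32,300+4,850 + 5,390 = 290,640 kg.
Stage 1: m₀ = 290,640 kg, m_f = 290,640 − 219,000 = 71,640 kg; Δv = 293×9.80665×ln(4.057) = 2873.3×1.4004 ≈ 4024 m/s.
Stage 2: m₀ = 42,540 kg, m_f = 42,540 − 32,300 = 10,240 kg; Δv = 419×9.80665×ln(4.154) = 4109.0×1.4241 ≈ 5852 m/s.
Total Δv = 4024 + 5852 = 9876 m/s.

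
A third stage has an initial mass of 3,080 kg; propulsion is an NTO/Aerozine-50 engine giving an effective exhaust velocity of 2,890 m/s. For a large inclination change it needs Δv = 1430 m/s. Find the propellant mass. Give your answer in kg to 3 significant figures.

propellant mass ≈ 1200 kg

m₀/m_f = exp(Δv / v_e) = exp(1430 / 2890.0) = exp(0.4948) = 1.6402.
m_f = 3,080 / 1.6402 = 1,877.82 kg, so propellant = m₀ − m_f = 3,080 − 1,877.82 = 1,202.18 kg.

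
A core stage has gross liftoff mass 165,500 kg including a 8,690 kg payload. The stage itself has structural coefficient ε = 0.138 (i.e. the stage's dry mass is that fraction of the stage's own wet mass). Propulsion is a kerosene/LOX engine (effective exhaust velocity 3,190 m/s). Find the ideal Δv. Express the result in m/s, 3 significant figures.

Δv ≈ 5410 m/s

Stage wet mass = m₀ − payload = 165,500 − 8,690 = 156,810 kg.
Stage dry mass = ε × stage wet mass = 0.138 × 156,810 = 21,639.8 kg.
Burnout mass m_f = stage dry + payload = 21,639.8 + 8,690 = 30,329.8 kg.
By the Tsiolkovsky rocket equation, Δv = v_e · ln(165,500/30,329.8) = 3190.0 × ln(5.457) = 3190.0 × 1.6968 ≈ 5413 m/s.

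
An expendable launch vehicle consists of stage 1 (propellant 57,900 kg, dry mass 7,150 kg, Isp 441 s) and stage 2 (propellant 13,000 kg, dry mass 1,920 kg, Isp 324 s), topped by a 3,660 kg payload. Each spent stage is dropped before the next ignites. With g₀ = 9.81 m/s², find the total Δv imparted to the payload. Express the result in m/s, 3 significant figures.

Ignition mass of stage 1 = 57,900+7,150 + 13,000+1,920 + 3,660 = 83,630 kg.
Stage 1: m₀ = 83,630 kg, m_f = 83,630 − 57,900 = 25,730 kg; Δv = 441×9.81×ln(3.25) = 4326.2×1.1787 ≈ 5099 m/s.
Stage 2: m₀ = 18,580 kg, m_f = 18,580 − 13,000 = 5,580 kg; Δv = 324×9.81×ln(3.33) = 3178.4×1.2029 ≈ 3823 m/s.
Total Δv = 5099 + 3823 = 8922 m/s.

Δv ≈ 8920 m/s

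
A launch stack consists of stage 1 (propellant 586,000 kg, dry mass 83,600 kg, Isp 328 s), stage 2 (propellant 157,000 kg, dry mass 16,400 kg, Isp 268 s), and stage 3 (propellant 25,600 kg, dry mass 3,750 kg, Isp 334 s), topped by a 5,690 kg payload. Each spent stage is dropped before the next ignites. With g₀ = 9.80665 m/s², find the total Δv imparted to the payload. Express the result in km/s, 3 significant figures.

Δv ≈ 11.5 km/s

Ignition mass of stage 1 = 586,000+83,600 + 157,000+16,400 + 25,600+3,750 + 5,690 = 878,040 kg.
Stage 1: m₀ = 878,040 kg, m_f = 878,040 − 586,000 = 292,040 kg; Δv = 328×9.80665×ln(3.007) = 3216.6×1.1008 ≈ 3541 m/s.
Stage 2: m₀ = 208,440 kg, m_f = 208,440 − 157,000 = 51,440 kg; Δv = 268×9.80665×ln(4.052) = 2628.2×1.3992 ≈ 3677 m/s.
Stage 3: m₀ = 35,040 kg, m_f = 35,040 − 25,600 = 9,440 kg; Δv = 334×9.80665×ln(3.712) = 3275.4×1.3115 ≈ 4296 m/s.
Total Δv = 3541 + 3677 + 4296 = 11514 m/s.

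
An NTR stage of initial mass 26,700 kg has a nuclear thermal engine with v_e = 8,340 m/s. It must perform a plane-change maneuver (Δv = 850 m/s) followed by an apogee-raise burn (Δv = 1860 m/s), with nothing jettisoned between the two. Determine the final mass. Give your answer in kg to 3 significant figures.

After the first burn: m = 26700 × exp(−850/8340.0) = 26700 × 0.90310 = 24,112.8 kg.
After the second burn: m = 24,112.8 × exp(−1860/8340.0) = 24,112.8 × 0.80010 = 19,292.7 kg.

final mass ≈ 19300 kg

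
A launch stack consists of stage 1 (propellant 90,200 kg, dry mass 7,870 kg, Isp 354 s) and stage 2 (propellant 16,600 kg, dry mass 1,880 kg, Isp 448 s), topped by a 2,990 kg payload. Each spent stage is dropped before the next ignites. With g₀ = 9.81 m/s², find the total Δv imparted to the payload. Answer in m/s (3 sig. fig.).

Δv ≈ 11400 m/s

Ignition mass of stage 1 = 90,200+7,870 + 16,600+1,880 + 2,990 = 119,540 kg.
Stage 1: m₀ = 119,540 kg, m_f = 119,540 − 90,200 = 29,340 kg; Δv = 354×9.81×ln(4.074) = 3472.7×1.4047 ≈ 4878 m/s.
Stage 2: m₀ = 21,470 kg, m_f = 21,470 − 16,600 = 4,870 kg; Δv = 448×9.81×ln(4.409) = 4394.9×1.4836 ≈ 6520 m/s.
Total Δv = 4878 + 6520 = 11398 m/s.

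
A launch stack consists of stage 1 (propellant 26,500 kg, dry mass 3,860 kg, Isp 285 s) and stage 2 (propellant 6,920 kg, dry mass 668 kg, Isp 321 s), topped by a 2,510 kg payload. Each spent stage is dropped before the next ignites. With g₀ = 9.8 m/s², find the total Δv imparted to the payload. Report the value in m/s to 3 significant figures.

Δv ≈ 6610 m/s

Ignition mass of stage 1 = 26,500+3,860 + 6,920+668 + 2,510 = 40,458 kg.
Stage 1: m₀ = 40,458 kg, m_f = 40,458 − 26,500 = 13,958 kg; Δv = 285×9.8×ln(2.899) = 2793.0×1.0642 ≈ 2972 m/s.
Stage 2: m₀ = 10,098 kg, m_f = 10,098 − 6,920 = 3,178 kg; Δv = 321×9.8×ln(3.177) = 3145.8×1.1561 ≈ 3637 m/s.
Total Δv = 2972 + 3637 = 6609 m/s.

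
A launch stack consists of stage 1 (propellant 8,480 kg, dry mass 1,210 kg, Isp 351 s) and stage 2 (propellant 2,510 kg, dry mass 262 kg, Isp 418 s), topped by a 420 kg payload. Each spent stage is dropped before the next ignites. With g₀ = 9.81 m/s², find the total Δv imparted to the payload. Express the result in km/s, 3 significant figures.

Δv ≈ 10.0 km/s

Ignition mass of stage 1 = 8,480+1,210 + 2,510+262 + 420 = 12,882 kg.
Stage 1: m₀ = 12,882 kg, m_f = 12,882 − 8,480 = 4,402 kg; Δv = 351×9.81×ln(2.926) = 3443.3×1.0738 ≈ 3697 m/s.
Stage 2: m₀ = 3,192 kg, m_f = 3,192 − 2,510 = 682 kg; Δv = 418×9.81×ln(4.68) = 4100.6×1.5434 ≈ 6329 m/s.
Total Δv = 3697 + 6329 = 10026 m/s.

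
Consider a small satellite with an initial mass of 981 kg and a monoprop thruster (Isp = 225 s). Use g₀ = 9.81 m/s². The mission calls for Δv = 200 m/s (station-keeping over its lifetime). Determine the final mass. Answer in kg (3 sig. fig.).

v_e = Isp · g₀ = 225 × 9.81 = 2207.2 m/s.
Rocket equation: m₀/m_f = exp(Δv / v_e) = exp(200 / 2207.2) = exp(0.0906) = 1.0948.
m_f = m₀ / 1.0948 = 981 / 1.0948 = 896.054 kg.

final mass ≈ 896 kg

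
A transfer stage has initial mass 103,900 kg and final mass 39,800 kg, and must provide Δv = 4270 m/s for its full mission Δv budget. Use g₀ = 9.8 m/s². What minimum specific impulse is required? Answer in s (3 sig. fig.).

Isp ≈ 454 s

ln(m₀/m_f) = ln(103900/39800) = ln(2.611) = 0.9596.
v_e = Δv / ln(m₀/m_f) = 4270 / 0.9596 = 4449.9 m/s.
Isp = v_e / g₀ = 4449.9 / 9.8 = 454.1 s.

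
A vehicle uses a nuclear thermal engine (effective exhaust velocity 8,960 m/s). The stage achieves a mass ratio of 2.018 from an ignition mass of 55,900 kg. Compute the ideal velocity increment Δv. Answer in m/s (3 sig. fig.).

Δv = v_e · ln(2.018) = 8960.0 × 0.7021 ≈ 6290.9 m/s.

Δv ≈ 6290 m/s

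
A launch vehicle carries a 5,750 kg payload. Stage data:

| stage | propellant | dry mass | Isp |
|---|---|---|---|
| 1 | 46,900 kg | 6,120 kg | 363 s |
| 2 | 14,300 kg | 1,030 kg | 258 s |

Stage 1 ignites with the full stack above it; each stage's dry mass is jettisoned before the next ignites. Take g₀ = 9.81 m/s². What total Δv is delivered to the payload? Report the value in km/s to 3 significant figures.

Δv ≈ 6.44 km/s

Ignition mass of stage 1 = 46,900+6,120 + 14,300+1,030 + 5,750 = 74,100 kg.
Stage 1: m₀ = 74,100 kg, m_f = 74,100 − 46,900 = 27,200 kg; Δv = 363×9.81×ln(2.724) = 3561.0×1.0022 ≈ 3569 m/s.
Stage 2: m₀ = 21,080 kg, m_f = 21,080 − 14,300 = 6,780 kg; Δv = 258×9.81×ln(3.109) = 2531.0×1.1343 ≈ 2871 m/s.
Total Δv = 3569 + 2871 = 6440 m/s.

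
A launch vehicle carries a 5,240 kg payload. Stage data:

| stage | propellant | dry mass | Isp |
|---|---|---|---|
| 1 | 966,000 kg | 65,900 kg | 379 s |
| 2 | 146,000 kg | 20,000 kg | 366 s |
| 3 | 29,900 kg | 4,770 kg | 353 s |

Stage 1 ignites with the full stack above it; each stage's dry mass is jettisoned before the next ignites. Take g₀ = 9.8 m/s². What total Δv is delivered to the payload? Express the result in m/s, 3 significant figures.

Δv ≈ 14800 m/s

Ignition mass of stage 1 = 966,000+65,900 + 146,000+20,000 + 29,900+4,770 + 5,240 = 1,237,810 kg.
Stage 1: m₀ = 1,237,810 kg, m_f = 1,237,810 − 966,000 = 271,810 kg; Δv = 379×9.8×ln(4.554) = 3714.2×1.5160 ≈ 5631 m/s.
Stage 2: m₀ = 205,910 kg, m_f = 205,910 − 146,000 = 59,910 kg; Δv = 366×9.8×ln(3.437) = 3586.8×1.2346 ≈ 4428 m/s.
Stage 3: m₀ = 39,910 kg, m_f = 39,910 − 29,900 = 10,010 kg; Δv = 353×9.8×ln(3.987) = 3459.4×1.3830 ≈ 4784 m/s.
Total Δv = 5631 + 4428 + 4784 = 14843 m/s.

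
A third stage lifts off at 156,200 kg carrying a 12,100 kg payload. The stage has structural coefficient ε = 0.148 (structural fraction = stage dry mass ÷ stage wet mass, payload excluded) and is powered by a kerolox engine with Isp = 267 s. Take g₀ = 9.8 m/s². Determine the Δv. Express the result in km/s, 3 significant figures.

Stage wet mass = m₀ − payload = 156,200 − 12,100 = 144,100 kg.
Stage dry mass = ε × stage wet mass = 0.148 × 144,100 = 21,326.8 kg.
Burnout mass m_f = stage dry + payload = 21,326.8 + 12,100 = 33,426.8 kg.
v_e = Isp · g₀ = 267 × 9.8 = 2616.6 m/s.
By the Tsiolkovsky rocket equation, Δv = v_e · ln(156,200/33,426.8) = 2616.6 × ln(4.673) = 2616.6 × 1.5418 ≈ 4034 m/s.

Δv ≈ 4.03 km/s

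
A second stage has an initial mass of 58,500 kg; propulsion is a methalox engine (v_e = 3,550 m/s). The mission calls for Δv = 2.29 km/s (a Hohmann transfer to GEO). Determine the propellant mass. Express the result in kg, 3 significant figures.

propellant mass ≈ 27800 kg

m₀/m_f = exp(Δv / v_e) = exp(2290 / 3550.0) = exp(0.6451) = 1.9061.
m_f = 58,500 / 1.9061 = 30,690.9 kg, so propellant = m₀ − m_f = 58,500 − 30,690.9 = 27,809.1 kg.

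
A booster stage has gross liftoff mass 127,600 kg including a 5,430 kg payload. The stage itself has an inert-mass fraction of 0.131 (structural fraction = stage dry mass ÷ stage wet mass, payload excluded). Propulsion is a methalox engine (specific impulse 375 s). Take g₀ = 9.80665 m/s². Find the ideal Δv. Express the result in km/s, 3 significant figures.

Δv ≈ 6.56 km/s

Stage wet mass = m₀ − payload = 127,600 − 5,430 = 122,170 kg.
Stage dry mass = ε × stage wet mass = 0.131 × 122,170 = 16,004.3 kg.
Burnout mass m_f = stage dry + payload = 16,004.3 + 5,430 = 21,434.3 kg.
v_e = Isp · g₀ = 375 × 9.80665 = 3677.5 m/s.
Δv = v_e · ln(127,600/21,434.3) = 3677.5 × ln(5.953) = 3677.5 × 1.7839 ≈ 6560 m/s.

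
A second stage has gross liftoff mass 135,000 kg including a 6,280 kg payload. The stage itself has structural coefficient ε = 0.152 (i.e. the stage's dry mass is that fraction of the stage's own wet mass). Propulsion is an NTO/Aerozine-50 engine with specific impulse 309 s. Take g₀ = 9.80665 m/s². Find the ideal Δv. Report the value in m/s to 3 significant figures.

Stage wet mass = m₀ − payload = 135,000 − 6,280 = 128,720 kg.
Stage dry mass = ε × stage wet mass = 0.152 × 128,720 = 19,565.4 kg.
Burnout mass m_f = stage dry + payload = 19,565.4 + 6,280 = 25,845.4 kg.
v_e = Isp · g₀ = 309 × 9.80665 = 3030.3 m/s.
By the Tsiolkovsky rocket equation, Δv = v_e · ln(135,000/25,845.4) = 3030.3 × ln(5.223) = 3030.3 × 1.6531 ≈ 5009 m/s.

Δv ≈ 5010 m/s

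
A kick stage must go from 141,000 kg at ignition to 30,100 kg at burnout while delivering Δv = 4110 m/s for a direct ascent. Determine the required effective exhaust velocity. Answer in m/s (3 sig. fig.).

ln(m₀/m_f) = ln(141000/30100) = ln(4.684) = 1.5442.
Rocket equation: v_e = Δv / ln(m₀/m_f) = 4110 / 1.5442 = 2661.5 m/s.

v_e ≈ 2660 m/s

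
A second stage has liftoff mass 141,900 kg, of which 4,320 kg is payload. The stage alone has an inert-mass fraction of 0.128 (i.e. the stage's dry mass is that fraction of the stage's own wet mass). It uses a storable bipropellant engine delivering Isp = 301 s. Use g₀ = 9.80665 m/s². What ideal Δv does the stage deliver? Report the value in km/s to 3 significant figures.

Δv ≈ 5.51 km/s

Stage wet mass = m₀ − payload = 141,900 − 4,320 = 137,580 kg.
Stage dry mass = ε × stage wet mass = 0.128 × 137,580 = 17,610.2 kg.
Burnout mass m_f = stage dry + payload = 17,610.2 + 4,320 = 21,930.2 kg.
v_e = Isp · g₀ = 301 × 9.80665 = 2951.8 m/s.
Δv = v_e · ln(141,900/21,930.2) = 2951.8 × ln(6.471) = 2951.8 × 1.8673 ≈ 5512 m/s.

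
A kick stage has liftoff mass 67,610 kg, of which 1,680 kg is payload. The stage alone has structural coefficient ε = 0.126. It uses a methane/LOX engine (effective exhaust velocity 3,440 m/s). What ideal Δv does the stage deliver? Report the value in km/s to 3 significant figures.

Stage wet mass = m₀ − payload = 67,610 − 1,680 = 65,930 kg.
Stage dry mass = ε × stage wet mass = 0.126 × 65,930 = 8,307.18 kg.
Burnout mass m_f = stage dry + payload = 8,307.18 + 1,680 = 9,987.18 kg.
Rocket equation: Δv = v_e · ln(67,610/9,987.18) = 3440.0 × ln(6.77) = 3440.0 × 1.9125 ≈ 6579 m/s.

Δv ≈ 6.58 km/s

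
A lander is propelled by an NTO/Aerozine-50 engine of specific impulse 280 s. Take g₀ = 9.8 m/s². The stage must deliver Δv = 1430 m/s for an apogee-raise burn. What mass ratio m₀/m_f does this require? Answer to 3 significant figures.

mass ratio ≈ 1.68

v_e = Isp · g₀ = 280 × 9.8 = 2744.0 m/s.
From the ideal rocket equation, m₀/m_f = exp(Δv / v_e) = exp(1430 / 2744.0) = exp(0.5211) = 1.6839.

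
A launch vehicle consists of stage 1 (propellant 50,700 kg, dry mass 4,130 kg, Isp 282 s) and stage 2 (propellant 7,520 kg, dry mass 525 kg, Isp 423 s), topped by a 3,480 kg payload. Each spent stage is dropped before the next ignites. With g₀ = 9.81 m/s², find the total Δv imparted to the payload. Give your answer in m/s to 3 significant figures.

Δv ≈ 8380 m/s

Ignition mass of stage 1 = 50,700+4,130 + 7,520+525 + 3,480 = 66,355 kg.
Stage 1: m₀ = 66,355 kg, m_f = 66,355 − 50,700 = 15,655 kg; Δv = 282×9.81×ln(4.239) = 2766.4×1.4442 ≈ 3995 m/s.
Stage 2: m₀ = 11,525 kg, m_f = 11,525 − 7,520 = 4,005 kg; Δv = 423×9.81×ln(2.878) = 4149.6×1.0570 ≈ 4386 m/s.
Total Δv = 3995 + 4386 = 8381 m/s.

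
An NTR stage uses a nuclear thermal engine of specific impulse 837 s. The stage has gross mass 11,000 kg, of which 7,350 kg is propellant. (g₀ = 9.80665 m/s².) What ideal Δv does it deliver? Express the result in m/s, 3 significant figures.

Δv ≈ 9050 m/s

v_e = Isp · g₀ = 837 × 9.80665 = 8208.2 m/s.
m_f = m₀ − m_prop = 11,000 − 7,350 = 3,650 kg.
Δv = v_e · ln(m₀/m_f) = 8208.2 × ln(3.014) = 8208.2 × 1.1032 ≈ 9055.0 m/s.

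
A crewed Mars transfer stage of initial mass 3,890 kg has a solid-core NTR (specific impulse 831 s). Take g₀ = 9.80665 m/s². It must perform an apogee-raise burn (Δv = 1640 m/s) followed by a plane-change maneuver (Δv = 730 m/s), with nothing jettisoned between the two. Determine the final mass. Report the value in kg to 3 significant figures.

v_e = Isp · g₀ = 831 × 9.80665 = 8149.3 m/s.
After the first burn: m = 3890 × exp(−1640/8149.3) = 3890 × 0.81771 = 3,180.89 kg.
After the second burn: m = 3,180.89 × exp(−730/8149.3) = 3,180.89 × 0.91432 = 2,908.35 kg.

final mass ≈ 2910 kg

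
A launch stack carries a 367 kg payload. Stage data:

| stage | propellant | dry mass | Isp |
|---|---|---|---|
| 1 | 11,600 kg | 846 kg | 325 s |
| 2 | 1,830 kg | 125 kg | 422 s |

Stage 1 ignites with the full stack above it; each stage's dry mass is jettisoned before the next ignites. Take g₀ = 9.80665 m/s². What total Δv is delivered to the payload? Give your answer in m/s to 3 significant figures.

Ignition mass of stage 1 = 11,600+846 + 1,830+125 + 367 = 14,768 kg.
Stage 1: m₀ = 14,768 kg, m_f = 14,768 − 11,600 = 3,168 kg; Δv = 325×9.80665×ln(4.662) = 3187.2×1.5394 ≈ 4906 m/s.
Stage 2: m₀ = 2,322 kg, m_f = 2,322 − 1,830 = 492 kg; Δv = 422×9.80665×ln(4.72) = 4138.4×1.5517 ≈ 6422 m/s.
Total Δv = 4906 + 6422 = 11328 m/s.

Δv ≈ 11300 m/s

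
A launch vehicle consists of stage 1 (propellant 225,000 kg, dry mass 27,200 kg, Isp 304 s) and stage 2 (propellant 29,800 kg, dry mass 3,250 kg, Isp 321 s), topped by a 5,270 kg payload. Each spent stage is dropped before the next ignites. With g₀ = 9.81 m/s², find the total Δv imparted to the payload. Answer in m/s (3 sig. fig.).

Δv ≈ 9180 m/s

Ignition mass of stage 1 = 225,000+27,200 + 29,800+3,250 + 5,270 = 290,520 kg.
Stage 1: m₀ = 290,520 kg, m_f = 290,520 − 225,000 = 65,520 kg; Δv = 304×9.81×ln(4.434) = 2982.2×1.4893 ≈ 4442 m/s.
Stage 2: m₀ = 38,320 kg, m_f = 38,320 − 29,800 = 8,520 kg; Δv = 321×9.81×ln(4.498) = 3149.0×1.5036 ≈ 4735 m/s.
Total Δv = 4442 + 4735 = 9177 m/s.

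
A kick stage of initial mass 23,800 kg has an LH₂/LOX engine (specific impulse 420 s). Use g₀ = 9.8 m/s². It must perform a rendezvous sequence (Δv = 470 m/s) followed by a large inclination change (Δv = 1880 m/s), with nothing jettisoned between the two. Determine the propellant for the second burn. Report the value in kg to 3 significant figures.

v_e = Isp · g₀ = 420 × 9.8 = 4116.0 m/s.
After the first burn: m = 23800 × exp(−470/4116.0) = 23800 × 0.89209 = 21,231.7 kg.
After the second burn: m = 21,231.7 × exp(−1880/4116.0) = 21,231.7 × 0.63334 = 13,446.9 kg.
Second-burn propellant = 21,231.7 − 13,446.9 = 7,784.8 kg.

propellant for the second burn ≈ 7780 kg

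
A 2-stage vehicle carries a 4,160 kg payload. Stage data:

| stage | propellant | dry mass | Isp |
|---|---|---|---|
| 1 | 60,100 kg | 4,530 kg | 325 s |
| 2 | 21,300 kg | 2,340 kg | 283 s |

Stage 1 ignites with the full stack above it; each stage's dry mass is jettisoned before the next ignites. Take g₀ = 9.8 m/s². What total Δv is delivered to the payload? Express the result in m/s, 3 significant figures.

Δv ≈ 7380 m/s

Ignition mass of stage 1 = 60,100+4,530 + 21,300+2,340 + 4,160 = 92,430 kg.
Stage 1: m₀ = 92,430 kg, m_f = 92,430 − 60,100 = 32,330 kg; Δv = 325×9.8×ln(2.859) = 3185.0×1.0505 ≈ 3346 m/s.
Stage 2: m₀ = 27,800 kg, m_f = 27,800 − 21,300 = 6,500 kg; Δv = 283×9.8×ln(4.277) = 2773.4×1.4532 ≈ 4030 m/s.
Total Δv = 3346 + 4030 = 7376 m/s.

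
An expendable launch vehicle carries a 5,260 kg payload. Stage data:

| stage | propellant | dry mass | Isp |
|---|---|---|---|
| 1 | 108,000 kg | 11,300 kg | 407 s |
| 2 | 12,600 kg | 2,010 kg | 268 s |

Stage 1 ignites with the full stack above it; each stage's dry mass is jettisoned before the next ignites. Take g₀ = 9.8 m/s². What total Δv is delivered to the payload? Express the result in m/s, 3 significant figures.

Ignition mass of stage 1 = 108,000+11,300 + 12,600+2,010 + 5,260 = 139,170 kg.
Stage 1: m₀ = 139,170 kg, m_f = 139,170 − 108,000 = 31,170 kg; Δv = 407×9.8×ln(4.465) = 3988.6×1.4962 ≈ 5968 m/s.
Stage 2: m₀ = 19,870 kg, m_f = 19,870 − 12,600 = 7,270 kg; Δv = 268×9.8×ln(2.733) = 2626.4×1.0055 ≈ 2641 m/s.
Total Δv = 5968 + 2641 = 8609 m/s.

Δv ≈ 8610 m/s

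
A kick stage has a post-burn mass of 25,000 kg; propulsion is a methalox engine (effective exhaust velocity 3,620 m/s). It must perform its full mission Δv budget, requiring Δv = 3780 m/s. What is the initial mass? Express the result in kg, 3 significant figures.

initial mass ≈ 71000 kg

m₀/m_f = exp(Δv / v_e) = exp(3780 / 3620.0) = exp(1.0442) = 2.8411.
m₀ = m_f × 2.8411 = 25,000 × 2.8411 = 71,027.5 kg.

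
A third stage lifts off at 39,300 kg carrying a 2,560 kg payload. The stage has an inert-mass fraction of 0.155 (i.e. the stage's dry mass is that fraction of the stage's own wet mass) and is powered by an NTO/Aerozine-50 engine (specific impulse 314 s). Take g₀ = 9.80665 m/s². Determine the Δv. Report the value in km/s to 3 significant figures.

Stage wet mass = m₀ − payload = 39,300 − 2,560 = 36,740 kg.
Stage dry mass = ε × stage wet mass = 0.155 × 36,740 = 5,694.7 kg.
Burnout mass m_f = stage dry + payload = 5,694.7 + 2,560 = 8,254.7 kg.
v_e = Isp · g₀ = 314 × 9.80665 = 3079.3 m/s.
Δv = v_e · ln(39,300/8,254.7) = 3079.3 × ln(4.761) = 3079.3 × 1.5604 ≈ 4805 m/s.

Δv ≈ 4.81 km/s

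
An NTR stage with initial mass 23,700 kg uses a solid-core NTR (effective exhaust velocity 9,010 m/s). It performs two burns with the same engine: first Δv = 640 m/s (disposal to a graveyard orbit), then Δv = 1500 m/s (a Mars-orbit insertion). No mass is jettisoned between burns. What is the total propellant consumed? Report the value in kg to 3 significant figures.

After the first burn: m = 23700 × exp(−640/9010.0) = 23700 × 0.93143 = 22,074.9 kg.
After the second burn: m = 22,074.9 × exp(−1500/9010.0) = 22,074.9 × 0.84664 = 18,689.5 kg.
Total propellant = m₀ − m_final = 23700 − 18,689.5 = 5,010.5 kg.

total propellant consumed ≈ 5010 kg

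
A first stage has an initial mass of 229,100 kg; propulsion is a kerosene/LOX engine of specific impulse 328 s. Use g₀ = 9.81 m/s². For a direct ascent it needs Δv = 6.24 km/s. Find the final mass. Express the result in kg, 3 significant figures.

final mass ≈ 32900 kg

v_e = Isp · g₀ = 328 × 9.81 = 3217.7 m/s.
m₀/m_f = exp(Δv / v_e) = exp(6240 / 3217.7) = exp(1.9393) = 6.9538.
m_f = m₀ / 6.9538 = 229,100 / 6.9538 = 32,946 kg.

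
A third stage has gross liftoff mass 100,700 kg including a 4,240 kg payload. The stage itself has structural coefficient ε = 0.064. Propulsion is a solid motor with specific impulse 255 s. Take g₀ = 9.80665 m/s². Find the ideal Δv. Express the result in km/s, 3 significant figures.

Stage wet mass = m₀ − payload = 100,700 − 4,240 = 96,460 kg.
Stage dry mass = ε × stage wet mass = 0.064 × 96,460 = 6,173.44 kg.
Burnout mass m_f = stage dry + payload = 6,173.44 + 4,240 = 10,413.44 kg.
v_e = Isp · g₀ = 255 × 9.80665 = 2500.7 m/s.
Rocket equation: Δv = v_e · ln(100,700/10,413.44) = 2500.7 × ln(9.67) = 2500.7 × 2.2690 ≈ 5674 m/s.

Δv ≈ 5.67 km/s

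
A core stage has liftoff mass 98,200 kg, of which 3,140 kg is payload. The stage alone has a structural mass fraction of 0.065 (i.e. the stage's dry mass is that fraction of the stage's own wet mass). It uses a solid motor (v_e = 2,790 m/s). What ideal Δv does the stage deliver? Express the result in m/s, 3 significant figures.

Δv ≈ 6570 m/s

Stage wet mass = m₀ − payload = 98,200 − 3,140 = 95,060 kg.
Stage dry mass = ε × stage wet mass = 0.065 × 95,060 = 6,178.9 kg.
Burnout mass m_f = stage dry + payload = 6,178.9 + 3,140 = 9,318.9 kg.
Rocket equation: Δv = v_e · ln(98,200/9,318.9) = 2790.0 × ln(10.54) = 2790.0 × 2.3550 ≈ 6570 m/s.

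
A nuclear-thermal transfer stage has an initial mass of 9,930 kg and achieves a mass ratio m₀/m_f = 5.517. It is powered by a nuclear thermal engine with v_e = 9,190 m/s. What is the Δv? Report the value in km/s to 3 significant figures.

From the ideal rocket equation, Δv = v_e · ln(5.517) = 9190.0 × 1.7078 ≈ 15695.0 m/s.

Δv ≈ 15.7 km/s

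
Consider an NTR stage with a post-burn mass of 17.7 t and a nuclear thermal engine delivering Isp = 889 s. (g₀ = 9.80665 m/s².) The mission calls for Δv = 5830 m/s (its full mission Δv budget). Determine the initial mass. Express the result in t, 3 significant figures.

initial mass ≈ 34.5 t

v_e = Isp · g₀ = 889 × 9.80665 = 8718.1 m/s.
m₀/m_f = exp(Δv / v_e) = exp(5830 / 8718.1) = exp(0.6687) = 1.9517.
m₀ = m_f × 1.9517 = 17.7 × 1.9517 = 34.5451 t.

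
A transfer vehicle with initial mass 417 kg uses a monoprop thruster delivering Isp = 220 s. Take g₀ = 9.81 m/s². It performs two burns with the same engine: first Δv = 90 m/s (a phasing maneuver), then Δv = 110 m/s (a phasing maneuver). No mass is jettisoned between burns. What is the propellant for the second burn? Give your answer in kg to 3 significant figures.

propellant for the second burn ≈ 19.9 kg

v_e = Isp · g₀ = 220 × 9.81 = 2158.2 m/s.
After the first burn: m = 417 × exp(−90/2158.2) = 417 × 0.95916 = 399.97 kg.
After the second burn: m = 399.97 × exp(−110/2158.2) = 399.97 × 0.95031 = 380.095 kg.
Second-burn propellant = 399.97 − 380.095 = 19.875 kg.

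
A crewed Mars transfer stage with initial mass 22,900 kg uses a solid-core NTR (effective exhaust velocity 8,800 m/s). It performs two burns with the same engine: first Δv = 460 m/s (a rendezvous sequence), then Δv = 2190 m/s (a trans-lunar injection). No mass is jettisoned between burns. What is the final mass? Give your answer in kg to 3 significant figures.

After the first burn: m = 22900 × exp(−460/8800.0) = 22900 × 0.94907 = 21,733.7 kg.
After the second burn: m = 21,733.7 × exp(−2190/8800.0) = 21,733.7 × 0.77969 = 16,945.5 kg.

final mass ≈ 16900 kg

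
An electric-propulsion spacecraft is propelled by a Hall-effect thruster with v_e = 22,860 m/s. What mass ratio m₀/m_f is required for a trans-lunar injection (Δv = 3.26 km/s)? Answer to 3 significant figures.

mass ratio ≈ 1.15

m₀/m_f = exp(Δv / v_e) = exp(3260 / 22860.0) = exp(0.1426) = 1.1533.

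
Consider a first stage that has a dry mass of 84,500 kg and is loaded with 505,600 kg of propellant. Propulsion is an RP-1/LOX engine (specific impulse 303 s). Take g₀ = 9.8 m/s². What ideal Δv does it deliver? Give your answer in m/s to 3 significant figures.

Δv ≈ 5770 m/s

v_e = Isp · g₀ = 303 × 9.8 = 2969.4 m/s.
m₀ = m_dry + m_prop = 84,500 + 505,600 = 590,100 kg.
Using Δv = v_e ln(m₀/m_f): Δv = v_e · ln(m₀/m_f) = 2969.4 × ln(6.983) = 2969.4 × 1.9435 ≈ 5771.1 m/s.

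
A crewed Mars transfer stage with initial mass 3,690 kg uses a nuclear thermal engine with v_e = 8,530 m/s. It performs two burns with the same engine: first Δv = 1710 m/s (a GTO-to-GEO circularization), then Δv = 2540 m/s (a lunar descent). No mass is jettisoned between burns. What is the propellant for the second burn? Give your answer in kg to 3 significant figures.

propellant for the second burn ≈ 778 kg

After the first burn: m = 3690 × exp(−1710/8530.0) = 3690 × 0.81835 = 3,019.71 kg.
After the second burn: m = 3,019.71 × exp(−2540/8530.0) = 3,019.71 × 0.74247 = 2,242.04 kg.
Second-burn propellant = 3,019.71 − 2,242.04 = 777.67 kg.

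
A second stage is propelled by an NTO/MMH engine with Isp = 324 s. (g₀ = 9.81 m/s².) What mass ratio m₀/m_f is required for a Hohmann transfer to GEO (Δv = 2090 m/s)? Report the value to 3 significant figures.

mass ratio ≈ 1.93

v_e = Isp · g₀ = 324 × 9.81 = 3178.4 m/s.
Rocket equation: m₀/m_f = exp(Δv / v_e) = exp(2090 / 3178.4) = exp(0.6576) = 1.9301.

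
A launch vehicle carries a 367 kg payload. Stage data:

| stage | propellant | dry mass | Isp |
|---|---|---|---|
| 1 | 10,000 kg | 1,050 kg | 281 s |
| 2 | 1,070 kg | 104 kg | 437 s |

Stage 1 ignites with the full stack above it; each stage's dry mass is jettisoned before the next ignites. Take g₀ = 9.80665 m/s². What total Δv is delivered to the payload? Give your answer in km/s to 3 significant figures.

Ignition mass of stage 1 = 10,000+1,050 + 1,070+104 + 367 = 12,591 kg.
Stage 1: m₀ = 12,591 kg, m_f = 12,591 − 10,000 = 2,591 kg; Δv = 281×9.80665×ln(4.86) = 2755.7×1.5809 ≈ 4357 m/s.
Stage 2: m₀ = 1,541 kg, m_f = 1,541 − 1,070 = 471 kg; Δv = 437×9.80665×ln(3.272) = 4285.5×1.1853 ≈ 5080 m/s.
Total Δv = 4357 + 5080 = 9437 m/s.

Δv ≈ 9.44 km/s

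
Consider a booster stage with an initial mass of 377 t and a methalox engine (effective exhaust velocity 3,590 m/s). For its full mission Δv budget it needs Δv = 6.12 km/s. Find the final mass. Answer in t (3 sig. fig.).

By the Tsiolkovsky rocket equation, m₀/m_f = exp(Δv / v_e) = exp(6120 / 3590.0) = exp(1.7047) = 5.4999.
m_f = m₀ / 5.4999 = 377 / 5.4999 = 68.5467 t.

final mass ≈ 68.5 t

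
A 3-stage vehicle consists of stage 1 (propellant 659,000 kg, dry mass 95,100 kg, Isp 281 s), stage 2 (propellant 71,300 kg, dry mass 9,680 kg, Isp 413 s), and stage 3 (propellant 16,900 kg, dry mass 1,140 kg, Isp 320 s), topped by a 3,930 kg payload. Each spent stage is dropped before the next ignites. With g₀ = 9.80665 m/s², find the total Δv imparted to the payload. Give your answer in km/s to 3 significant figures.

Δv ≈ 13.4 km/s

Ignition mass of stage 1 = 659,000+95,100 + 71,300+9,680 + 16,900+1,140 + 3,930 = 857,050 kg.
Stage 1: m₀ = 857,050 kg, m_f = 857,050 − 659,000 = 198,050 kg; Δv = 281×9.80665×ln(4.327) = 2755.7×1.4650 ≈ 4037 m/s.
Stage 2: m₀ = 102,950 kg, m_f = 102,950 − 71,300 = 31,650 kg; Δv = 413×9.80665×ln(3.253) = 4050.1×1.1795 ≈ 4777 m/s.
Stage 3: m₀ = 21,970 kg, m_f = 21,970 − 16,900 = 5,070 kg; Δv = 320×9.80665×ln(4.333) = 3138.1×1.4663 ≈ 4602 m/s.
Total Δv = 4037 + 4777 + 4602 = 13416 m/s.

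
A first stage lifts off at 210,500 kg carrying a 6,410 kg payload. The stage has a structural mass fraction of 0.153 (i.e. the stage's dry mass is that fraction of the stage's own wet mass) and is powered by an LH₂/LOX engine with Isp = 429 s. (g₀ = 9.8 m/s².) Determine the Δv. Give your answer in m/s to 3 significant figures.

Δv ≈ 7240 m/s

Stage wet mass = m₀ − payload = 210,500 − 6,410 = 204,090 kg.
Stage dry mass = ε × stage wet mass = 0.153 × 204,090 = 31,225.8 kg.
Burnout mass m_f = stage dry + payload = 31,225.8 + 6,410 = 37,635.8 kg.
v_e = Isp · g₀ = 429 × 9.8 = 4204.2 m/s.
From the ideal rocket equation, Δv = v_e · ln(210,500/37,635.8) = 4204.2 × ln(5.593) = 4204.2 × 1.7215 ≈ 7238 m/s.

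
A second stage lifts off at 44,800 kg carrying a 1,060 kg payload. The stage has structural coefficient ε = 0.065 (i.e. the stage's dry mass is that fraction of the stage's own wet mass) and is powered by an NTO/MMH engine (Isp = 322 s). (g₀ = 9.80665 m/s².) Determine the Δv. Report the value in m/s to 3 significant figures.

Stage wet mass = m₀ − payload = 44,800 − 1,060 = 43,740 kg.
Stage dry mass = ε × stage wet mass = 0.065 × 43,740 = 2,843.1 kg.
Burnout mass m_f = stage dry + payload = 2,843.1 + 1,060 = 3,903.1 kg.
v_e = Isp · g₀ = 322 × 9.80665 = 3157.7 m/s.
Δv = v_e · ln(44,800/3,903.1) = 3157.7 × ln(11.48) = 3157.7 × 2.4404 ≈ 7706 m/s.

Δv ≈ 7710 m/s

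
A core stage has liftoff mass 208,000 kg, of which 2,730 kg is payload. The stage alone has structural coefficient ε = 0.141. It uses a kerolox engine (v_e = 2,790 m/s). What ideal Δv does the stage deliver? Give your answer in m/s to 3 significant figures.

Δv ≈ 5250 m/s

Stage wet mass = m₀ − payload = 208,000 − 2,730 = 205,270 kg.
Stage dry mass = ε × stage wet mass = 0.141 × 205,270 = 28,943.1 kg.
Burnout mass m_f = stage dry + payload = 28,943.1 + 2,730 = 31,673.1 kg.
By the Tsiolkovsky rocket equation, Δv = v_e · ln(208,000/31,673.1) = 2790.0 × ln(6.567) = 2790.0 × 1.8821 ≈ 5251 m/s.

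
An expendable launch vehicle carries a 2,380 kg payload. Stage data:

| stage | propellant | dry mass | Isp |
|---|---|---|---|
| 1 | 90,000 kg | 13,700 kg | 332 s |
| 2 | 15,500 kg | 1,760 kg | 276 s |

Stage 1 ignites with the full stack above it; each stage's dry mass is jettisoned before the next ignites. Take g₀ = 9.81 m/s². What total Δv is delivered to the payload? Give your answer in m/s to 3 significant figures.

Δv ≈ 8480 m/s

Ignition mass of stage 1 = 90,000+13,700 + 15,500+1,760 + 2,380 = 123,340 kg.
Stage 1: m₀ = 123,340 kg, m_f = 123,340 − 90,000 = 33,340 kg; Δv = 332×9.81×ln(3.699) = 3256.9×1.3082 ≈ 4261 m/s.
Stage 2: m₀ = 19,640 kg, m_f = 19,640 − 15,500 = 4,140 kg; Δv = 276×9.81×ln(4.744) = 2707.6×1.5569 ≈ 4215 m/s.
Total Δv = 4261 + 4215 = 8476 m/s.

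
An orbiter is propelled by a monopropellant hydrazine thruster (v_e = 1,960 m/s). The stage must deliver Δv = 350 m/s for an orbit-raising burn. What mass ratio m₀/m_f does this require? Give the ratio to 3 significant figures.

mass ratio ≈ 1.20

From the ideal rocket equation, m₀/m_f = exp(Δv / v_e) = exp(350 / 1960.0) = exp(0.1786) = 1.1955.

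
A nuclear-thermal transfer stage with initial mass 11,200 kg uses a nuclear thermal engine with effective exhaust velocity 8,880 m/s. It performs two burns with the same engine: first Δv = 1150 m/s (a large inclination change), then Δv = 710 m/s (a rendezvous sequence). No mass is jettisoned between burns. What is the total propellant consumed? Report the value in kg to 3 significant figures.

After the first burn: m = 11200 × exp(−1150/8880.0) = 11200 × 0.87853 = 9,839.54 kg.
After the second burn: m = 9,839.54 × exp(−710/8880.0) = 9,839.54 × 0.92316 = 9,083.47 kg.
Total propellant = m₀ − m_final = 11200 − 9,083.47 = 2,116.53 kg.

total propellant consumed ≈ 2120 kg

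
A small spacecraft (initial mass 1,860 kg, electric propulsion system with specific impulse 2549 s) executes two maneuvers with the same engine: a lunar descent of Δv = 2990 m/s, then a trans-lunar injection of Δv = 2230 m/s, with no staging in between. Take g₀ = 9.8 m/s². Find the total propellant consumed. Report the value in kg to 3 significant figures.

v_e = Isp · g₀ = 2549 × 9.8 = 24980.2 m/s.
After the first burn: m = 1860 × exp(−2990/24980.2) = 1860 × 0.88719 = 1,650.17 kg.
After the second burn: m = 1,650.17 × exp(−2230/24980.2) = 1,650.17 × 0.91460 = 1,509.25 kg.
Total propellant = m₀ − m_final = 1860 − 1,509.25 = 350.75 kg.

total propellant consumed ≈ 351 kg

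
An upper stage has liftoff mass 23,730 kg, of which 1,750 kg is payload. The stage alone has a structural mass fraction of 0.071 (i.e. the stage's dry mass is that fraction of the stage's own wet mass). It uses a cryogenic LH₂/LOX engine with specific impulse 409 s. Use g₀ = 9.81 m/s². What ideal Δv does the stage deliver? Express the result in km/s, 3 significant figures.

Δv ≈ 7.90 km/s

Stage wet mass = m₀ − payload = 23,730 − 1,750 = 21,980 kg.
Stage dry mass = ε × stage wet mass = 0.071 × 21,980 = 1,560.58 kg.
Burnout mass m_f = stage dry + payload = 1,560.58 + 1,750 = 3,310.58 kg.
v_e = Isp · g₀ = 409 × 9.81 = 4012.3 m/s.
From the ideal rocket equation, Δv = v_e · ln(23,730/3,310.58) = 4012.3 × ln(7.168) = 4012.3 × 1.9696 ≈ 7903 m/s.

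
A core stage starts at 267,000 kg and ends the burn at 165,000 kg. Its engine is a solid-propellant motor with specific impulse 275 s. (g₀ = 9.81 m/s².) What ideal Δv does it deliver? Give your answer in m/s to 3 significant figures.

Δv ≈ 1300 m/s

v_e = Isp · g₀ = 275 × 9.81 = 2697.8 m/s.
Δv = v_e · ln(m₀/m_f) = 2697.8 × ln(1.618) = 2697.8 × 0.4813 ≈ 1298.4 m/s.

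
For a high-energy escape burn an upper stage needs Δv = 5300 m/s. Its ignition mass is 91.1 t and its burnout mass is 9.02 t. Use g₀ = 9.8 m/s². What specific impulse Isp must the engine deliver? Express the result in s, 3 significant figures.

ln(m₀/m_f) = ln(91100/9020) = ln(10.1) = 2.3125.
v_e = Δv / ln(m₀/m_f) = 5300 / 2.3125 = 2291.9 m/s.
Isp = v_e / g₀ = 2291.9 / 9.8 = 233.9 s.

Isp ≈ 234 s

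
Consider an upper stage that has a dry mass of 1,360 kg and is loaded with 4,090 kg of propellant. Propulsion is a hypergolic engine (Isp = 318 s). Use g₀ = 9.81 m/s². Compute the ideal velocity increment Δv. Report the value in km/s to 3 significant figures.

v_e = Isp · g₀ = 318 × 9.81 = 3119.6 m/s.
m₀ = m_dry + m_prop = 1,360 + 4,090 = 5,450 kg.
From the ideal rocket equation, Δv = v_e · ln(m₀/m_f) = 3119.6 × ln(4.007) = 3119.6 × 1.3881 ≈ 4330.4 m/s.

Δv ≈ 4.33 km/s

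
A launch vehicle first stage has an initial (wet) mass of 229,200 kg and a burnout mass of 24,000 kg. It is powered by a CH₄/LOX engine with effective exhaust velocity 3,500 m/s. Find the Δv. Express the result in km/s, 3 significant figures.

Using Δv = v_e ln(m₀/m_f): Δv = v_e · ln(m₀/m_f) = 3500.0 × ln(9.55) = 3500.0 × 2.2565 ≈ 7897.9 m/s.

Δv ≈ 7.90 km/s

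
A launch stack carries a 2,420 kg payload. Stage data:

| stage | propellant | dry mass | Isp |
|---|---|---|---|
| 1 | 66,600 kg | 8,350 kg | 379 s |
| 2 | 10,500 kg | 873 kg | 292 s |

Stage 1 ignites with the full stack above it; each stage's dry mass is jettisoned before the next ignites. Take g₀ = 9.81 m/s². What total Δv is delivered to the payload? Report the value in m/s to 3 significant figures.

Ignition mass of stage 1 = 66,600+8,350 + 10,500+873 + 2,420 = 88,743 kg.
Stage 1: m₀ = 88,743 kg, m_f = 88,743 − 66,600 = 22,143 kg; Δv = 379×9.81×ln(4.008) = 3718.0×1.3882 ≈ 5161 m/s.
Stage 2: m₀ = 13,793 kg, m_f = 13,793 − 10,500 = 3,293 kg; Δv = 292×9.81×ln(4.189) = 2864.5×1.4324 ≈ 4103 m/s.
Total Δv = 5161 + 4103 = 9264 m/s.

Δv ≈ 9260 m/s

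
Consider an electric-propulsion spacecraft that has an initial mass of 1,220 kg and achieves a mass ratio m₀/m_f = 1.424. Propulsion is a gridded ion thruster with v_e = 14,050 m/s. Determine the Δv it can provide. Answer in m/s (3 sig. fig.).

Δv ≈ 4970 m/s

Δv = v_e · ln(1.424) = 14050.0 × 0.3535 ≈ 4966.3 m/s.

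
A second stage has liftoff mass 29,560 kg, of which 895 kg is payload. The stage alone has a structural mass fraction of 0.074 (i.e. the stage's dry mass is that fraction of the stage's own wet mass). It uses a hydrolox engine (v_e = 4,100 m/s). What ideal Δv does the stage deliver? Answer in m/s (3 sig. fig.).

Stage wet mass = m₀ − payload = 29,560 − 895 = 28,665 kg.
Stage dry mass = ε × stage wet mass = 0.074 × 28,665 = 2,121.21 kg.
Burnout mass m_f = stage dry + payload = 2,121.21 + 895 = 3,016.21 kg.
Δv = v_e · ln(29,560/3,016.21) = 4100.0 × ln(9.8) = 4100.0 × 2.2824 ≈ 9358 m/s.

Δv ≈ 9360 m/s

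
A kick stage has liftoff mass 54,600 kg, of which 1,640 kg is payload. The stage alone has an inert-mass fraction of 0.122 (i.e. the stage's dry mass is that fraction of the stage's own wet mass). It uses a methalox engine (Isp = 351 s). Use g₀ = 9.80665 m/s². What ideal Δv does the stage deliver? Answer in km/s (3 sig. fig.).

Δv ≈ 6.57 km/s

Stage wet mass = m₀ − payload = 54,600 − 1,640 = 52,960 kg.
Stage dry mass = ε × stage wet mass = 0.122 × 52,960 = 6,461.12 kg.
Burnout mass m_f = stage dry + payload = 6,461.12 + 1,640 = 8,101.12 kg.
v_e = Isp · g₀ = 351 × 9.80665 = 3442.1 m/s.
Rocket equation: Δv = v_e · ln(54,600/8,101.12) = 3442.1 × ln(6.74) = 3442.1 × 1.9080 ≈ 6568 m/s.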